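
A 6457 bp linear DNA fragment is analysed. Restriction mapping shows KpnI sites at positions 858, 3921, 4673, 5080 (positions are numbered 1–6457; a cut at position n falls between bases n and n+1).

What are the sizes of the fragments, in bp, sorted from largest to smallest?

Linear molecule, 4 cuts → 5 fragments:
  858 − 0 = 858 bp
  3921 − 858 = 3063 bp
  4673 − 3921 = 752 bp
  5080 − 4673 = 407 bp
  6457 − 5080 = 1377 bp
Sorted largest to smallest: 3063, 1377, 858, 752, 407 bp.

3063, 1377, 858, 752, 407 bp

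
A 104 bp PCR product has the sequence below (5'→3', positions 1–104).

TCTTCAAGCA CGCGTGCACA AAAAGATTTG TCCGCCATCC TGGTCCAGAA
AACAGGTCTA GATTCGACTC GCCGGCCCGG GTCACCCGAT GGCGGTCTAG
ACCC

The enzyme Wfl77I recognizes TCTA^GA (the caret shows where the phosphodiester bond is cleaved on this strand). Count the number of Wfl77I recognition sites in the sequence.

2

TCTAGA occurs starting at positions 57, 96.
Wfl77I cuts at 2 sites.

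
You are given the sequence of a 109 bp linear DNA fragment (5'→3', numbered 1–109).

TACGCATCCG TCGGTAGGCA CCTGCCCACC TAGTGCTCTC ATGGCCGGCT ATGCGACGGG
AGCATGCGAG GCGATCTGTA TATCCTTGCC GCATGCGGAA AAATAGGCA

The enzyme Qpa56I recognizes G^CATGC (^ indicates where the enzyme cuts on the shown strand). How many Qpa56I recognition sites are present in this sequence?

GCATGC occurs starting at positions 62, 91.
Qpa56I cuts at 2 sites.

2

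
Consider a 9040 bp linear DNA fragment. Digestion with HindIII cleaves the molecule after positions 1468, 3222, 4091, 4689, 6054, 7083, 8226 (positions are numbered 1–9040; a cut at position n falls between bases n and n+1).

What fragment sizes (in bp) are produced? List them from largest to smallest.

1754, 1468, 1365, 1143, 1029, 869, 814, 598 bp

Linear molecule, 7 cuts → 8 fragments:
  1468 − 0 = 1468 bp
  3222 − 1468 = 1754 bp
  4091 − 3222 = 869 bp
  4689 − 4091 = 598 bp
  6054 − 4689 = 1365 bp
  7083 − 6054 = 1029 bp
  8226 − 7083 = 1143 bp
  9040 − 8226 = 814 bp
Sorted largest to smallest: 1754, 1468, 1365, 1143, 1029, 869, 814, 598 bp.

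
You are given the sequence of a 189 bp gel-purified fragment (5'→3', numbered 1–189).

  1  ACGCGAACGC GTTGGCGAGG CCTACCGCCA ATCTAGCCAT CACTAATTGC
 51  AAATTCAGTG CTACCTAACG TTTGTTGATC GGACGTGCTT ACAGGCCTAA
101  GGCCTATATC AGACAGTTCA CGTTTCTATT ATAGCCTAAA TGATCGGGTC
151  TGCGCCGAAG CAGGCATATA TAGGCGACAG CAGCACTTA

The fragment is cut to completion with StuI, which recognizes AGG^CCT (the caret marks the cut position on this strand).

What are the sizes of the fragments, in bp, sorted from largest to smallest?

87, 75, 20, 7 bp

StuI sites (AGGCCT) start at positions 18, 93, 100.
StuI cuts after base 3 of each site, so after positions 20, 95, 102.
Linear molecule, 3 cuts → 4 fragments:
  1–20 → 20 bp
  21–95 → 75 bp
  96–102 → 7 bp
  103–189 → 87 bp
Sorted largest to smallest: 87, 75, 20, 7 bp.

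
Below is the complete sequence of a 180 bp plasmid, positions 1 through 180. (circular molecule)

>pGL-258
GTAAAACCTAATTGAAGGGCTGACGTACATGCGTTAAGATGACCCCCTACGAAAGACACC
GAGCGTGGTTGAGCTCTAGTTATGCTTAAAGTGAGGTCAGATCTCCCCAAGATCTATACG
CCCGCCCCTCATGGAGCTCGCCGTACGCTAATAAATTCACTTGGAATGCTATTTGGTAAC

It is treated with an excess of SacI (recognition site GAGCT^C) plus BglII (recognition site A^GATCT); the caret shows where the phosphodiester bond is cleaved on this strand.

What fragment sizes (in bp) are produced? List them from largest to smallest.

117, 28, 24, 11 bp

SacI sites (GAGCTC) start at positions 71, 134.
SacI cuts after base 5 of each site (before the last base), so after positions 75, 138.
BglII sites (AGATCT) start at positions 99, 110.
BglII cuts after the first base of each site, so after positions 99, 110.
Combined cut positions: 75, 99, 110, 138.
Circular molecule, 4 cuts → 4 fragments:
  76–99 → 24 bp
  100–110 → 11 bp
  111–138 → 28 bp
  139–180 then 1–75 → 42 + 75 = 117 bp
Sorted largest to smallest: 117, 28, 24, 11 bp.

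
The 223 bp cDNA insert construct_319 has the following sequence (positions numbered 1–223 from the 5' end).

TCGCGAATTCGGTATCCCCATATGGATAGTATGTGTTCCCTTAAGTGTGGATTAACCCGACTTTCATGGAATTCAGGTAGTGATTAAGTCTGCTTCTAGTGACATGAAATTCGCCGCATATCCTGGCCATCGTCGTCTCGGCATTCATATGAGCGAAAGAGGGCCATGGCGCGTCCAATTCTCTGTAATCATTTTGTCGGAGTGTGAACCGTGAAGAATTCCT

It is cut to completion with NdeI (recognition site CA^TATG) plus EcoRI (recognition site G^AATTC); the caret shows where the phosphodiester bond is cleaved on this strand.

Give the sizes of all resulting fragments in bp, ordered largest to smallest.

NdeI sites (CATATG) start at positions 19, 146.
NdeI cuts after base 2 of each site, so after positions 20, 147.
EcoRI sites (GAATTC) start at positions 5, 69, 216.
EcoRI cuts after the first base of each site, so after positions 5, 69, 216.
Combined cut positions: 5, 20, 69, 147, 216.
Linear molecule, 5 cuts → 6 fragments:
  1–5 → 5 bp
  6–20 → 15 bp
  21–69 → 49 bp
  70–147 → 78 bp
  148–216 → 69 bp
  217–223 → 7 bp
Sorted largest to smallest: 78, 69, 49, 15, 7, 5 bp.

78, 69, 49, 15, 7, 5 bp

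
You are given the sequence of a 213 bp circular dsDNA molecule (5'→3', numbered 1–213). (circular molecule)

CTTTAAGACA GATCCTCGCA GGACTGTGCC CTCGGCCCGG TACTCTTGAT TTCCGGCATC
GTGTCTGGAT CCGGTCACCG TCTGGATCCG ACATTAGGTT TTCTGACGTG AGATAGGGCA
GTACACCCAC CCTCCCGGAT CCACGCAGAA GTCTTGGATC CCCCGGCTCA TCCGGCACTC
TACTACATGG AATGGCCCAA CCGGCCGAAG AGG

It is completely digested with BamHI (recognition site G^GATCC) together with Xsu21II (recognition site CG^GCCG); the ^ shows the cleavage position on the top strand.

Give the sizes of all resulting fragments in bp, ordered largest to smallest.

BamHI sites (GGATCC) start at positions 67, 84, 137, 156.
BamHI cuts after the first base of each site, so after positions 67, 84, 137, 156.
The Xsu21II site (CGGCCG) starts at position 202.
Xsu21II cuts after base 2 of each site, so after position 203.
Combined cut positions: 67, 84, 137, 156, 203.
Circular molecule, 5 cuts → 5 fragments:
  68–84 → 17 bp
  85–137 → 53 bp
  138–156 → 19 bp
  157–203 → 47 bp
  204–213 then 1–67 → 10 + 67 = 77 bp
Sorted largest to smallest: 77, 53, 47, 19, 17 bp.

77, 53, 47, 19, 17 bp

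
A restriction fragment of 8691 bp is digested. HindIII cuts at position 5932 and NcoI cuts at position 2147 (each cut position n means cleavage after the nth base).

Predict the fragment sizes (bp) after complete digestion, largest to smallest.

Combined cut positions (sorted): 2147, 5932.
Linear molecule, 2 cuts → 3 fragments:
  2147 − 0 = 2147 bp
  5932 − 2147 = 3785 bp
  8691 − 5932 = 2759 bp
Sorted largest to smallest: 3785, 2759, 2147 bp.

3785, 2759, 2147 bp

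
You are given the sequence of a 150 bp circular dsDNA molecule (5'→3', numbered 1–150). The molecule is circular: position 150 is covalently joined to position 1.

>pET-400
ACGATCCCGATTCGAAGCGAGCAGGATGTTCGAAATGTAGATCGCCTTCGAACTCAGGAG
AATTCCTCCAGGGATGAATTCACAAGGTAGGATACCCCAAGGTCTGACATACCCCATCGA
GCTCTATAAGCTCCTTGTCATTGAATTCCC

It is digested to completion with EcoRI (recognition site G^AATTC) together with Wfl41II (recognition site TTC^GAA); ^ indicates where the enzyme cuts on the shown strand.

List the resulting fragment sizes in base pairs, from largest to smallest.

EcoRI sites (GAATTC) start at positions 60, 76, 143.
EcoRI cuts after the first base of each site, so after positions 60, 76, 143.
Wfl41II sites (TTCGAA) start at positions 11, 29, 47.
Wfl41II cuts after base 3 of each site, so after positions 13, 31, 49.
Combined cut positions: 13, 31, 49, 60, 76, 143.
Circular molecule, 6 cuts → 6 fragments:
  14–31 → 18 bp
  32–49 → 18 bp
  50–60 → 11 bp
  61–76 → 16 bp
  77–143 → 67 bp
  144–150 then 1–13 → 7 + 13 = 20 bp
Sorted largest to smallest: 67, 20, 18, 18, 16, 11 bp.

67, 20, 18, 18, 16, 11 bp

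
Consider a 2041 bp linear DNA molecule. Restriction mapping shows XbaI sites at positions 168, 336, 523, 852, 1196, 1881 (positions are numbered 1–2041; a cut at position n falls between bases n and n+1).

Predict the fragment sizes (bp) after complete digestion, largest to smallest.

685, 344, 329, 187, 168, 168, 160 bp

Linear molecule, 6 cuts → 7 fragments:
  168 − 0 = 168 bp
  336 − 168 = 168 bp
  523 − 336 = 187 bp
  852 − 523 = 329 bp
  1196 − 852 = 344 bp
  1881 − 1196 = 685 bp
  2041 − 1881 = 160 bp
Sorted largest to smallest: 685, 344, 329, 187, 168, 168, 160 bp.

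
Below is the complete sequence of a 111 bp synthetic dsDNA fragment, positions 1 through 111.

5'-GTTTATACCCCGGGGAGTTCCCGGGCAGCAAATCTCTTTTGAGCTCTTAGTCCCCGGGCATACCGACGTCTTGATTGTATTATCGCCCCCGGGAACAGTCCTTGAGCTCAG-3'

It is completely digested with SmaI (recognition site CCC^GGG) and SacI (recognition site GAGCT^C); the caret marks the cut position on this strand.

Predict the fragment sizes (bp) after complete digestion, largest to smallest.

35, 23, 18, 11, 11, 10, 3 bp

SmaI sites (CCCGGG) start at positions 9, 20, 53, 88.
SmaI cuts after base 3 of each site, so after positions 11, 22, 55, 90.
SacI sites (GAGCTC) start at positions 41, 104.
SacI cuts after base 5 of each site (before the last base), so after positions 45, 108.
Combined cut positions: 11, 22, 45, 55, 90, 108.
Linear molecule, 6 cuts → 7 fragments:
  1–11 → 11 bp
  12–22 → 11 bp
  23–45 → 23 bp
  46–55 → 10 bp
  56–90 → 35 bp
  91–108 → 18 bp
  109–111 → 3 bp
Sorted largest to smallest: 35, 23, 18, 11, 11, 10, 3 bp.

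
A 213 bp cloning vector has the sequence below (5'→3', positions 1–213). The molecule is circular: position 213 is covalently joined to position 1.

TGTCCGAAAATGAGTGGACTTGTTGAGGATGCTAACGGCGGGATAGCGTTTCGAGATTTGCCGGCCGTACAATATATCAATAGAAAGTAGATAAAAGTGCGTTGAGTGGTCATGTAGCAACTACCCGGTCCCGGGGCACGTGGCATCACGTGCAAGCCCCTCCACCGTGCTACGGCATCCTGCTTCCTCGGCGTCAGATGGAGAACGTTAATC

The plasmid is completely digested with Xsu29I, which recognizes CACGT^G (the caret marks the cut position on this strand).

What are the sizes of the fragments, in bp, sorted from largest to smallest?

203, 10 bp

Xsu29I sites (CACGTG) start at positions 137, 147.
Xsu29I cuts after base 5 of each site (before the last base), so after positions 141, 151.
Circular molecule, 2 cuts → 2 fragments:
  142–151 → 10 bp
  152–213 then 1–141 → 62 + 141 = 203 bp
Sorted largest to smallest: 203, 10 bp.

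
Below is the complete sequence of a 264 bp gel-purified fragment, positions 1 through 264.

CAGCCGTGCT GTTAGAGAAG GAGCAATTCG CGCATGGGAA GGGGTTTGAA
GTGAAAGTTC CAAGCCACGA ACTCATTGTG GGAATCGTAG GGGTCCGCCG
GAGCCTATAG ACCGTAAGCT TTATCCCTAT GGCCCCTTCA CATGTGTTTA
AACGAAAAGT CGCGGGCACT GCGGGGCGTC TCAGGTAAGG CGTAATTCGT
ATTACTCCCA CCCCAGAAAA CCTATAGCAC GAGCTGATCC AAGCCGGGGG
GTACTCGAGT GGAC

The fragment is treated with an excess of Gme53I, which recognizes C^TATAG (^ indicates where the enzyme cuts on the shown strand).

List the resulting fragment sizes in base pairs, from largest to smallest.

Gme53I sites (CTATAG) start at positions 105, 222.
Gme53I cuts after the first base of each site, so after positions 105, 222.
Linear molecule, 2 cuts → 3 fragments:
  1–105 → 105 bp
  106–222 → 117 bp
  223–264 → 42 bp
Sorted largest to smallest: 117, 105, 42 bp.

117, 105, 42 bp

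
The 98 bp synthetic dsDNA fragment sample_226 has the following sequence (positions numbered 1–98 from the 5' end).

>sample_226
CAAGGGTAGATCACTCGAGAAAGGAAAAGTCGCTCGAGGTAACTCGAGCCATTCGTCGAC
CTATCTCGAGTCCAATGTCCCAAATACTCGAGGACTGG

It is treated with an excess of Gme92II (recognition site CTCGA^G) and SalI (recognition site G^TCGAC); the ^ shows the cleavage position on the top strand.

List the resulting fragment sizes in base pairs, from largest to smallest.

Gme92II sites (CTCGAG) start at positions 14, 33, 43, 65, 87.
Gme92II cuts after base 5 of each site (before the last base), so after positions 18, 37, 47, 69, 91.
The SalI site (GTCGAC) starts at position 55.
SalI cuts after the first base of each site, so after position 55.
Combined cut positions: 18, 37, 47, 55, 69, 91.
Linear molecule, 6 cuts → 7 fragments:
  1–18 → 18 bp
  19–37 → 19 bp
  38–47 → 10 bp
  48–55 → 8 bp
  56–69 → 14 bp
  70–91 → 22 bp
  92–98 → 7 bp
Sorted largest to smallest: 22, 19, 18, 14, 10, 8, 7 bp.

22, 19, 18, 14, 10, 8, 7 bp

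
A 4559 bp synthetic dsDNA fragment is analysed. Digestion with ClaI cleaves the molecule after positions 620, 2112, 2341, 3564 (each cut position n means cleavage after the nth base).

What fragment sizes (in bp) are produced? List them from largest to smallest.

Linear molecule, 4 cuts → 5 fragments:
  620 − 0 = 620 bp
  2112 − 620 = 1492 bp
  2341 − 2112 = 229 bp
  3564 − 2341 = 1223 bp
  4559 − 3564 = 995 bp
Sorted largest to smallest: 1492, 1223, 995, 620, 229 bp.

1492, 1223, 995, 620, 229 bp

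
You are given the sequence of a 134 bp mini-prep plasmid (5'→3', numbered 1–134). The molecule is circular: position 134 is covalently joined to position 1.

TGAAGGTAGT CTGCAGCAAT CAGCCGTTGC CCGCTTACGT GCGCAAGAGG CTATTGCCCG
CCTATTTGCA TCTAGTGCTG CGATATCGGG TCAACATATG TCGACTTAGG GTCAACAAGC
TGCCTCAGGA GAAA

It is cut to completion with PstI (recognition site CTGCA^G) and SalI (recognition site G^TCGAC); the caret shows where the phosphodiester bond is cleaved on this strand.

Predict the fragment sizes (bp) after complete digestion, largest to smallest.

85, 49 bp

The PstI site (CTGCAG) starts at position 11.
PstI cuts after base 5 of each site (before the last base), so after position 15.
The SalI site (GTCGAC) starts at position 100.
SalI cuts after the first base of each site, so after position 100.
Combined cut positions: 15, 100.
Circular molecule, 2 cuts → 2 fragments:
  16–100 → 85 bp
  101–134 then 1–15 → 34 + 15 = 49 bp
Sorted largest to smallest: 85, 49 bp.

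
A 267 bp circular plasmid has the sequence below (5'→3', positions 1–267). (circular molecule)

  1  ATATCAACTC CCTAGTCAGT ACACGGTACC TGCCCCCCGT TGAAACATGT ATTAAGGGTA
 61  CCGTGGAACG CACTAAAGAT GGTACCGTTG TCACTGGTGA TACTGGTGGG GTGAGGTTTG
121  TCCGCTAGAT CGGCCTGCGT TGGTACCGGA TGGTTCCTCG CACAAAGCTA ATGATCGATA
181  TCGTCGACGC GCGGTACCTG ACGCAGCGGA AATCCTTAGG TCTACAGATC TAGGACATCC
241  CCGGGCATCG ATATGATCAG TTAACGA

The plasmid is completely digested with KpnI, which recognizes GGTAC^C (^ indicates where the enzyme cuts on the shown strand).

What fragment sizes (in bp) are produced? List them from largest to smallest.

99, 61, 51, 32, 24 bp

KpnI sites (GGTACC) start at positions 25, 57, 81, 142, 193.
KpnI cuts after base 5 of each site (before the last base), so after positions 29, 61, 85, 146, 197.
Circular molecule, 5 cuts → 5 fragments:
  30–61 → 32 bp
  62–85 → 24 bp
  86–146 → 61 bp
  147–197 → 51 bp
  198–267 then 1–29 → 70 + 29 = 99 bp
Sorted largest to smallest: 99, 61, 51, 32, 24 bp.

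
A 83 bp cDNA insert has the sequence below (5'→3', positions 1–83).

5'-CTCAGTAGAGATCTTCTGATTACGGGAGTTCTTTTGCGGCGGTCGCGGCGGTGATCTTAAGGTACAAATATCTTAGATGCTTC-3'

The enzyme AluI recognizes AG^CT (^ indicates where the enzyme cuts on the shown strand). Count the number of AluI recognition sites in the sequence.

0

No occurrence of AGCT is present in the sequence.
AluI does not cut: 0 sites.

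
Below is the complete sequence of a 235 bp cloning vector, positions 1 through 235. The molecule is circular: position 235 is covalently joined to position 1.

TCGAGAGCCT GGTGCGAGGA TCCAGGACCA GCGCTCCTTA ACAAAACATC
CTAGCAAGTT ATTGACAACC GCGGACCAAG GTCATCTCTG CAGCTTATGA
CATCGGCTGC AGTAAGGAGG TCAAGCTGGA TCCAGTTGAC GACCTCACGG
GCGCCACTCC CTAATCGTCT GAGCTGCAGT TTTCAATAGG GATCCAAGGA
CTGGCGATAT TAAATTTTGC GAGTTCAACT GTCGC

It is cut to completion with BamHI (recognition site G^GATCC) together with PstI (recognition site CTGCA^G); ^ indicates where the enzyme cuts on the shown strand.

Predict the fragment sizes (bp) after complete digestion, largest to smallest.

BamHI sites (GGATCC) start at positions 18, 128, 190.
BamHI cuts after the first base of each site, so after positions 18, 128, 190.
PstI sites (CTGCAG) start at positions 88, 107, 174.
PstI cuts after base 5 of each site (before the last base), so after positions 92, 111, 178.
Combined cut positions: 18, 92, 111, 128, 178, 190.
Circular molecule, 6 cuts → 6 fragments:
  19–92 → 74 bp
  93–111 → 19 bp
  112–128 → 17 bp
  129–178 → 50 bp
  179–190 → 12 bp
  191–235 then 1–18 → 45 + 18 = 63 bp
Sorted largest to smallest: 74, 63, 50, 19, 17, 12 bp.

74, 63, 50, 19, 17, 12 bp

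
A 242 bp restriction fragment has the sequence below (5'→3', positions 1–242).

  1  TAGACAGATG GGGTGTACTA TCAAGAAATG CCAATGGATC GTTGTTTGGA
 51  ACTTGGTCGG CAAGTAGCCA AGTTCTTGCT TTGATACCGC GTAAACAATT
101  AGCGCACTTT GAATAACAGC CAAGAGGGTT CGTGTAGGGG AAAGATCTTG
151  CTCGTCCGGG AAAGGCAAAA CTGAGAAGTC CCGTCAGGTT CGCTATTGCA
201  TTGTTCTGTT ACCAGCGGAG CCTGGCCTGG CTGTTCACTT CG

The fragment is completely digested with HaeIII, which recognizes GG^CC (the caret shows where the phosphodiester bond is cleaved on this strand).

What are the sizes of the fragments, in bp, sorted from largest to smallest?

The HaeIII site (GGCC) starts at position 224.
HaeIII cuts after base 2 of each site, so after position 225.
Linear molecule, 1 cut → 2 fragments:
  1–225 → 225 bp
  226–242 → 17 bp
Sorted largest to smallest: 225, 17 bp.

225, 17 bp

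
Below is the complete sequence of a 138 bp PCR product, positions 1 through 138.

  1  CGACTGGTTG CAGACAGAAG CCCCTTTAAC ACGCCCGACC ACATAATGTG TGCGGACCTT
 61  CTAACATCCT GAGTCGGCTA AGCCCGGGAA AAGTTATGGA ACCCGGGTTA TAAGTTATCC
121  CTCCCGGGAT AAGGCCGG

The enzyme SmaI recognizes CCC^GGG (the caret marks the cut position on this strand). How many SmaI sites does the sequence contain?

3

CCCGGG occurs starting at positions 83, 102, 123.
SmaI cuts at 3 sites.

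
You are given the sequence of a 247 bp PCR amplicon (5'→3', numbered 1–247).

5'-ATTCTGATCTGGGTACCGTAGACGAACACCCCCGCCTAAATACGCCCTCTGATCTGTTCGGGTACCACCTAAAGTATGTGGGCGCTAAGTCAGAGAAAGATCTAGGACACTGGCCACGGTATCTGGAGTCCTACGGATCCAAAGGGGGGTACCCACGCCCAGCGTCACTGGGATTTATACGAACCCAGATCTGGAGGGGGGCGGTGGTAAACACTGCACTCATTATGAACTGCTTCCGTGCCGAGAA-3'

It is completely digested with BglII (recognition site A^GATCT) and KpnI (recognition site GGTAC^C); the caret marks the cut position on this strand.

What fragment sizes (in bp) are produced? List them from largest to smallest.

60, 54, 49, 35, 33, 16 bp

BglII sites (AGATCT) start at positions 98, 187.
BglII cuts after the first base of each site, so after positions 98, 187.
KpnI sites (GGTACC) start at positions 12, 61, 148.
KpnI cuts after base 5 of each site (before the last base), so after positions 16, 65, 152.
Combined cut positions: 16, 65, 98, 152, 187.
Linear molecule, 5 cuts → 6 fragments:
  1–16 → 16 bp
  17–65 → 49 bp
  66–98 → 33 bp
  99–152 → 54 bp
  153–187 → 35 bp
  188–247 → 60 bp
Sorted largest to smallest: 60, 54, 49, 35, 33, 16 bp.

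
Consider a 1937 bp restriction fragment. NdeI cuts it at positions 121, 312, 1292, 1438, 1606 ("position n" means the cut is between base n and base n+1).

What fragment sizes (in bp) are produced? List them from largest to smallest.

Linear molecule, 5 cuts → 6 fragments:
  121 − 0 = 121 bp
  312 − 121 = 191 bp
  1292 − 312 = 980 bp
  1438 − 1292 = 146 bp
  1606 − 1438 = 168 bp
  1937 − 1606 = 331 bp
Sorted largest to smallest: 980, 331, 191, 168, 146, 121 bp.

980, 331, 191, 168, 146, 121 bp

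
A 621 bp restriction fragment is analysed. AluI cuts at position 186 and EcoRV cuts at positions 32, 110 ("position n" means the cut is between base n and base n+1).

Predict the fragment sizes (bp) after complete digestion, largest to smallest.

435, 78, 76, 32 bp

Combined cut positions (sorted): 32, 110, 186.
Linear molecule, 3 cuts → 4 fragments:
  32 − 0 = 32 bp
  110 − 32 = 78 bp
  186 − 110 = 76 bp
  621 − 186 = 435 bp
Sorted largest to smallest: 435, 78, 76, 32 bp.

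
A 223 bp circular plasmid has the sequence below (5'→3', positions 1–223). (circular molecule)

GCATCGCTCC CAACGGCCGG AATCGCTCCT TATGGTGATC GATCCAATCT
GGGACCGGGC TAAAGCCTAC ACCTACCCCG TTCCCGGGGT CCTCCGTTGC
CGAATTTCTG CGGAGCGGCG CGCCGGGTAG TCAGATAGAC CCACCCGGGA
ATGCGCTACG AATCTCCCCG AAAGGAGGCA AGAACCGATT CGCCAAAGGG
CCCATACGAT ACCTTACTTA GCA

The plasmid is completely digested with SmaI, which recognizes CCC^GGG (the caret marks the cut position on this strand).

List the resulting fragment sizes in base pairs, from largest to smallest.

162, 61 bp

SmaI sites (CCCGGG) start at positions 83, 144.
SmaI cuts after base 3 of each site, so after positions 85, 146.
Circular molecule, 2 cuts → 2 fragments:
  86–146 → 61 bp
  147–223 then 1–85 → 77 + 85 = 162 bp
Sorted largest to smallest: 162, 61 bp.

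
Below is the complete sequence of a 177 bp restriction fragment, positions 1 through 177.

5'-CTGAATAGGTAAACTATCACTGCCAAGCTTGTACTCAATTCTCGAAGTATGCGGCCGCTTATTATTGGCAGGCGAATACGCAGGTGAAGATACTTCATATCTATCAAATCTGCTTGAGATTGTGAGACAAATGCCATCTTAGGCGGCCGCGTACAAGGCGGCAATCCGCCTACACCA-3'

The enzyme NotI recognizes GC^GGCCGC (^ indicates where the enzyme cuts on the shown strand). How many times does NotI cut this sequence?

GCGGCCGC occurs starting at positions 51, 143.
NotI cuts at 2 sites.

2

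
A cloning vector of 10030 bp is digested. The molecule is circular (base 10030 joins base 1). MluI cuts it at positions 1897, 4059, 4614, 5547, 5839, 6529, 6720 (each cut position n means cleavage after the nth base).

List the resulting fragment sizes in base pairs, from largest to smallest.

5207, 2162, 933, 690, 555, 292, 191 bp

Circular molecule, 7 cuts → 7 fragments:
  4059 − 1897 = 2162 bp
  4614 − 4059 = 555 bp
  5547 − 4614 = 933 bp
  5839 − 5547 = 292 bp
  6529 − 5839 = 690 bp
  6720 − 6529 = 191 bp
  wrap: 10030 − 6720 + 1897 = 5207 bp
Sorted largest to smallest: 5207, 2162, 933, 690, 555, 292, 191 bp.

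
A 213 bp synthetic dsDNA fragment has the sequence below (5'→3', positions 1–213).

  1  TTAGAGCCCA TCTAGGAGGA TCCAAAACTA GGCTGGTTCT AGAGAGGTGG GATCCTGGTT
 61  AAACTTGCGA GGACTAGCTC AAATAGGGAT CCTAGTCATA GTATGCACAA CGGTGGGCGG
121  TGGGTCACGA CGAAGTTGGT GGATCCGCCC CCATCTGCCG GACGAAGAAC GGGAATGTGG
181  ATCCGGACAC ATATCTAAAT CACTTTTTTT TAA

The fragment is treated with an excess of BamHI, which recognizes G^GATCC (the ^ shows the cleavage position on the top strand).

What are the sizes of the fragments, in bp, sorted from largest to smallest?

BamHI sites (GGATCC) start at positions 18, 50, 87, 141, 179.
BamHI cuts after the first base of each site, so after positions 18, 50, 87, 141, 179.
Linear molecule, 5 cuts → 6 fragments:
  1–18 → 18 bp
  19–50 → 32 bp
  51–87 → 37 bp
  88–141 → 54 bp
  142–179 → 38 bp
  180–213 → 34 bp
Sorted largest to smallest: 54, 38, 37, 34, 32, 18 bp.

54, 38, 37, 34, 32, 18 bp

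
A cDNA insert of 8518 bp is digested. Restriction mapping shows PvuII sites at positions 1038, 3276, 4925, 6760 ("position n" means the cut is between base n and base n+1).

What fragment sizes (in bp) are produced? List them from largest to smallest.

2238, 1835, 1758, 1649, 1038 bp

Linear molecule, 4 cuts → 5 fragments:
  1038 − 0 = 1038 bp
  3276 − 1038 = 2238 bp
  4925 − 3276 = 1649 bp
  6760 − 4925 = 1835 bp
  8518 − 6760 = 1758 bp
Sorted largest to smallest: 2238, 1835, 1758, 1649, 1038 bp.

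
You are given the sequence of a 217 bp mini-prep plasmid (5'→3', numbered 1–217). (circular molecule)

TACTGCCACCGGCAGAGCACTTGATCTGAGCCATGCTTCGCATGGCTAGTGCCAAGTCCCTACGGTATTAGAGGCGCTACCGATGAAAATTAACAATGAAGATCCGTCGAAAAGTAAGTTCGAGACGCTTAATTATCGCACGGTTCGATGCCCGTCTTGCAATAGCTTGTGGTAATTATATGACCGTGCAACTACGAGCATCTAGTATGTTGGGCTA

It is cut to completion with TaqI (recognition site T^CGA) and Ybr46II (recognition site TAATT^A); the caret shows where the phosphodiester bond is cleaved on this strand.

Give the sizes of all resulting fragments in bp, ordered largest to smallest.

147, 32, 14, 13, 11 bp

TaqI sites (TCGA) start at positions 107, 120, 145.
TaqI cuts after the first base of each site, so after positions 107, 120, 145.
Ybr46II sites (TAATTA) start at positions 130, 173.
Ybr46II cuts after base 5 of each site (before the last base), so after positions 134, 177.
Combined cut positions: 107, 120, 134, 145, 177.
Circular molecule, 5 cuts → 5 fragments:
  108–120 → 13 bp
  121–134 → 14 bp
  135–145 → 11 bp
  146–177 → 32 bp
  178–217 then 1–107 → 40 + 107 = 147 bp
Sorted largest to smallest: 147, 32, 14, 13, 11 bp.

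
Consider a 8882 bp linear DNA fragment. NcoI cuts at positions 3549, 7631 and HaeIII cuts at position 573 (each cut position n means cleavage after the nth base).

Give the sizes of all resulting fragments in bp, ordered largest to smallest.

4082, 2976, 1251, 573 bp

Combined cut positions (sorted): 573, 3549, 7631.
Linear molecule, 3 cuts → 4 fragments:
  573 − 0 = 573 bp
  3549 − 573 = 2976 bp
  7631 − 3549 = 4082 bp
  8882 − 7631 = 1251 bp
Sorted largest to smallest: 4082, 2976, 1251, 573 bp.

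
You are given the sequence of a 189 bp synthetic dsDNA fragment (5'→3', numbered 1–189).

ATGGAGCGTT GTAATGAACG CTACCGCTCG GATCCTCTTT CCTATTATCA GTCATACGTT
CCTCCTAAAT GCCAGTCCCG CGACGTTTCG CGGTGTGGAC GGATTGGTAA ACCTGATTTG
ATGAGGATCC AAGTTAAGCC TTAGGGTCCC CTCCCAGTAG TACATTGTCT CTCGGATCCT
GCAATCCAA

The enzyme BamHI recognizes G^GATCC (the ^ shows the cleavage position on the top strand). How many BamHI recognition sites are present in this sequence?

GGATCC occurs starting at positions 30, 125, 174.
BamHI cuts at 3 sites.

3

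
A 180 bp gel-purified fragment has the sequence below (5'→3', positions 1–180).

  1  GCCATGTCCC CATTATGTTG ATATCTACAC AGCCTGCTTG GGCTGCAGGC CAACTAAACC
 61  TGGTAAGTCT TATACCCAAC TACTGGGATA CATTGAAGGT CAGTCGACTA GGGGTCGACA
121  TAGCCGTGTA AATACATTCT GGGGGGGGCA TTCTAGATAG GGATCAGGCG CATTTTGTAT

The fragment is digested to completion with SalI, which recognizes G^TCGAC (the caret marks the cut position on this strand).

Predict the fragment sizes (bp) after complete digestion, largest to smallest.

SalI sites (GTCGAC) start at positions 103, 114.
SalI cuts after the first base of each site, so after positions 103, 114.
Linear molecule, 2 cuts → 3 fragments:
  1–103 → 103 bp
  104–114 → 11 bp
  115–180 → 66 bp
Sorted largest to smallest: 103, 66, 11 bp.

103, 66, 11 bp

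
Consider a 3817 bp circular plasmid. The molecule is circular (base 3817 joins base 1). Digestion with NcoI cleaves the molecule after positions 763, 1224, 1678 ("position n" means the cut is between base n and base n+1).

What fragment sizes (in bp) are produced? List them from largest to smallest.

Circular molecule, 3 cuts → 3 fragments:
  1224 − 763 = 461 bp
  1678 − 1224 = 454 bp
  wrap: 3817 − 1678 + 763 = 2902 bp
Sorted largest to smallest: 2902, 461, 454 bp.

2902, 461, 454 bp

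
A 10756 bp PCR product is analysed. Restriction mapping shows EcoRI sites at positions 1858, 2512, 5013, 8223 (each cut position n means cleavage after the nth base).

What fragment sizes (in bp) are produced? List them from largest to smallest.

3210, 2533, 2501, 1858, 654 bp

Linear molecule, 4 cuts → 5 fragments:
  1858 − 0 = 1858 bp
  2512 − 1858 = 654 bp
  5013 − 2512 = 2501 bp
  8223 − 5013 = 3210 bp
  10756 − 8223 = 2533 bp
Sorted largest to smallest: 3210, 2533, 2501, 1858, 654 bp.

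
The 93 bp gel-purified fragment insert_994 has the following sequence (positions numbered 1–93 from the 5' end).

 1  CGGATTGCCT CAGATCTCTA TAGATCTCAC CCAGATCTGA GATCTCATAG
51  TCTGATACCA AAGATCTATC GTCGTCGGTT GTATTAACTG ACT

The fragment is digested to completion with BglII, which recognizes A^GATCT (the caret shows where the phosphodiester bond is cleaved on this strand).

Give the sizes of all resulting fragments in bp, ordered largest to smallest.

31, 22, 12, 11, 10, 7 bp

BglII sites (AGATCT) start at positions 12, 22, 33, 40, 62.
BglII cuts after the first base of each site, so after positions 12, 22, 33, 40, 62.
Linear molecule, 5 cuts → 6 fragments:
  1–12 → 12 bp
  13–22 → 10 bp
  23–33 → 11 bp
  34–40 → 7 bp
  41–62 → 22 bp
  63–93 → 31 bp
Sorted largest to smallest: 31, 22, 12, 11, 10, 7 bp.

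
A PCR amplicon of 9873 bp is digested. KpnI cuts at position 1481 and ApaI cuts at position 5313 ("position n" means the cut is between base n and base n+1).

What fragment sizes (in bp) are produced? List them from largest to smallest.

Combined cut positions (sorted): 1481, 5313.
Linear molecule, 2 cuts → 3 fragments:
  1481 − 0 = 1481 bp
  5313 − 1481 = 3832 bp
  9873 − 5313 = 4560 bp
Sorted largest to smallest: 4560, 3832, 1481 bp.

4560, 3832, 1481 bp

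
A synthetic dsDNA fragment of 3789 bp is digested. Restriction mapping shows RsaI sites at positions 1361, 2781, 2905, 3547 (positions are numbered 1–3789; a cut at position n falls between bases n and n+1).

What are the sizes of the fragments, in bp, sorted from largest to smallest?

1420, 1361, 642, 242, 124 bp

Linear molecule, 4 cuts → 5 fragments:
  1361 − 0 = 1361 bp
  2781 − 1361 = 1420 bp
  2905 − 2781 = 124 bp
  3547 − 2905 = 642 bp
  3789 − 3547 = 242 bp
Sorted largest to smallest: 1420, 1361, 642, 242, 124 bp.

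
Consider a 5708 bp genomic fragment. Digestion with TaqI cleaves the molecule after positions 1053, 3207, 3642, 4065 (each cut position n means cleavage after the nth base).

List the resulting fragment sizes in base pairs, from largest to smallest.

2154, 1643, 1053, 435, 423 bp

Linear molecule, 4 cuts → 5 fragments:
  1053 − 0 = 1053 bp
  3207 − 1053 = 2154 bp
  3642 − 3207 = 435 bp
  4065 − 3642 = 423 bp
  5708 − 4065 = 1643 bp
Sorted largest to smallest: 2154, 1643, 1053, 435, 423 bp.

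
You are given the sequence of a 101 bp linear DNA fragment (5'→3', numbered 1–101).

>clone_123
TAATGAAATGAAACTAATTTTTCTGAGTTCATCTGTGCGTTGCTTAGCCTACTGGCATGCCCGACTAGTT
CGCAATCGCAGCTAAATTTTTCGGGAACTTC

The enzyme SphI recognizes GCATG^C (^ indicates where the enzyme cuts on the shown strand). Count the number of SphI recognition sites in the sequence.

1

GCATGC occurs starting at position 55.
SphI cuts at 1 site.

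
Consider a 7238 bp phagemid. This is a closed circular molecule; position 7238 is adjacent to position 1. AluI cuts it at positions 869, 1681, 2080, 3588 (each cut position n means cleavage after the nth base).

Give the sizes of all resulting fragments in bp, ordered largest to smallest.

Circular molecule, 4 cuts → 4 fragments:
  1681 − 869 = 812 bp
  2080 − 1681 = 399 bp
  3588 − 2080 = 1508 bp
  wrap: 7238 − 3588 + 869 = 4519 bp
Sorted largest to smallest: 4519, 1508, 812, 399 bp.

4519, 1508, 812, 399 bp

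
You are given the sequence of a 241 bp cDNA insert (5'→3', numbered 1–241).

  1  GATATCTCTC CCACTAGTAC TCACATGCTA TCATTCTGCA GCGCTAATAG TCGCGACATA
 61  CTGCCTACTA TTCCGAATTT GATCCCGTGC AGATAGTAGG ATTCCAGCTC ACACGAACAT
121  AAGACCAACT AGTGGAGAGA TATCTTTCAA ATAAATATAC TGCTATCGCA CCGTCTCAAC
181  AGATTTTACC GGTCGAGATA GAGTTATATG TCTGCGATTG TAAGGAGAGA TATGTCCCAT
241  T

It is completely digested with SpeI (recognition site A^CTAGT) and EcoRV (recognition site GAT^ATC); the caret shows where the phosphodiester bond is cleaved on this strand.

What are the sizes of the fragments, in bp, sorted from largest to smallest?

SpeI sites (ACTAGT) start at positions 13, 128.
SpeI cuts after the first base of each site, so after positions 13, 128.
EcoRV sites (GATATC) start at positions 1, 139.
EcoRV cuts after base 3 of each site, so after positions 3, 141.
Combined cut positions: 3, 13, 128, 141.
Linear molecule, 4 cuts → 5 fragments:
  1–3 → 3 bp
  4–13 → 10 bp
  14–128 → 115 bp
  129–141 → 13 bp
  142–241 → 100 bp
Sorted largest to smallest: 115, 100, 13, 10, 3 bp.

115, 100, 13, 10, 3 bp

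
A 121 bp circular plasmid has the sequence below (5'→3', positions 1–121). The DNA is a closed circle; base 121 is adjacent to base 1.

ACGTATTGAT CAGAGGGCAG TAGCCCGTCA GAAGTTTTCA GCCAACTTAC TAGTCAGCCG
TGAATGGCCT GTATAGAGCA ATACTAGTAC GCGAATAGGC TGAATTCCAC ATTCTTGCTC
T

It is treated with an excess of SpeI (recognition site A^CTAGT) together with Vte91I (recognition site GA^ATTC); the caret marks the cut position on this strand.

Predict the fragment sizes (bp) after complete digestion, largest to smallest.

SpeI sites (ACTAGT) start at positions 49, 83.
SpeI cuts after the first base of each site, so after positions 49, 83.
The Vte91I site (GAATTC) starts at position 102.
Vte91I cuts after base 2 of each site, so after position 103.
Combined cut positions: 49, 83, 103.
Circular molecule, 3 cuts → 3 fragments:
  50–83 → 34 bp
  84–103 → 20 bp
  104–121 then 1–49 → 18 + 49 = 67 bp
Sorted largest to smallest: 67, 34, 20 bp.

67, 34, 20 bp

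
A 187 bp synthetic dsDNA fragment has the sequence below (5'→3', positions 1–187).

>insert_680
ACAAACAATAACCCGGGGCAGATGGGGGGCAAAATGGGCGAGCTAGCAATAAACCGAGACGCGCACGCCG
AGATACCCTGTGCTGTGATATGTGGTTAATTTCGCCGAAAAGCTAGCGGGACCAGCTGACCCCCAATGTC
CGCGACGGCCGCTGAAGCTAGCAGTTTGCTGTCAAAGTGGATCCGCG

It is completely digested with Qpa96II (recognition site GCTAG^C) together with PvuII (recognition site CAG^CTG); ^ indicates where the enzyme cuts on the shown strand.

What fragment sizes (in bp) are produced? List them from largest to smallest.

Qpa96II sites (GCTAGC) start at positions 42, 112, 157.
Qpa96II cuts after base 5 of each site (before the last base), so after positions 46, 116, 161.
The PvuII site (CAGCTG) starts at position 123.
PvuII cuts after base 3 of each site, so after position 125.
Combined cut positions: 46, 116, 125, 161.
Linear molecule, 4 cuts → 5 fragments:
  1–46 → 46 bp
  47–116 → 70 bp
  117–125 → 9 bp
  126–161 → 36 bp
  162–187 → 26 bp
Sorted largest to smallest: 70, 46, 36, 26, 9 bp.

70, 46, 36, 26, 9 bp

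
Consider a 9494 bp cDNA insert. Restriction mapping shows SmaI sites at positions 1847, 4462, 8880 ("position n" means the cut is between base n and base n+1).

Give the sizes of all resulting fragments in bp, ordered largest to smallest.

4418, 2615, 1847, 614 bp

Linear molecule, 3 cuts → 4 fragments:
  1847 − 0 = 1847 bp
  4462 − 1847 = 2615 bp
  8880 − 4462 = 4418 bp
  9494 − 8880 = 614 bp
Sorted largest to smallest: 4418, 2615, 1847, 614 bp.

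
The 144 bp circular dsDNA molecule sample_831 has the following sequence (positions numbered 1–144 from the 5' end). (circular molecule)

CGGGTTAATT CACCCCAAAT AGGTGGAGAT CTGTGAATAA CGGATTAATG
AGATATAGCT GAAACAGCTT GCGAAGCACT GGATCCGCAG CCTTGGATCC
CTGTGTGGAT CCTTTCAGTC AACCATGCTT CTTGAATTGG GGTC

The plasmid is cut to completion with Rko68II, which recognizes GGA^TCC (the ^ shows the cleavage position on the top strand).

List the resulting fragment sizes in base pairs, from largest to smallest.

Rko68II sites (GGATCC) start at positions 81, 95, 107.
Rko68II cuts after base 3 of each site, so after positions 83, 97, 109.
Circular molecule, 3 cuts → 3 fragments:
  84–97 → 14 bp
  98–109 → 12 bp
  110–144 then 1–83 → 35 + 83 = 118 bp
Sorted largest to smallest: 118, 14, 12 bp.

118, 14, 12 bp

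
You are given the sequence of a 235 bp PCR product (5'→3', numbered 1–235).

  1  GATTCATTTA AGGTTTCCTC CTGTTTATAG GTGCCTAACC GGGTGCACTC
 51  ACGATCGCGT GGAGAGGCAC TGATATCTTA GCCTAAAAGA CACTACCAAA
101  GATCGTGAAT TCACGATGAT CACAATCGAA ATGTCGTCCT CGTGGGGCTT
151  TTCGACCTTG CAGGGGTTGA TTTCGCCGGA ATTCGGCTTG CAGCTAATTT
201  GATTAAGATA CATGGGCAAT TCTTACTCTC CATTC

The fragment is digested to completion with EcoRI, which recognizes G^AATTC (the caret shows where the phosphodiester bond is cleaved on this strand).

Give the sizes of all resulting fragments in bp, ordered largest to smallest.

EcoRI sites (GAATTC) start at positions 107, 179.
EcoRI cuts after the first base of each site, so after positions 107, 179.
Linear molecule, 2 cuts → 3 fragments:
  1–107 → 107 bp
  108–179 → 72 bp
  180–235 → 56 bp
Sorted largest to smallest: 107, 72, 56 bp.

107, 72, 56 bp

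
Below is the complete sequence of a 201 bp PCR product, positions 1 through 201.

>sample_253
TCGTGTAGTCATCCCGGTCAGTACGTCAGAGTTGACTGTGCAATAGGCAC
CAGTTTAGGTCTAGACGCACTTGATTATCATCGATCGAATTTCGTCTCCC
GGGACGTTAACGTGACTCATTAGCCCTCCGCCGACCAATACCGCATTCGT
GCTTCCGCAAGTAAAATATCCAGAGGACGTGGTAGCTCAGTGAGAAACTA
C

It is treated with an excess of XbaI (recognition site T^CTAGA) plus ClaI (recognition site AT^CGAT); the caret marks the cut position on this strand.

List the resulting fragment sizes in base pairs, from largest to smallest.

The XbaI site (TCTAGA) starts at position 60.
XbaI cuts after the first base of each site, so after position 60.
The ClaI site (ATCGAT) starts at position 80.
ClaI cuts after base 2 of each site, so after position 81.
Combined cut positions: 60, 81.
Linear molecule, 2 cuts → 3 fragments:
  1–60 → 60 bp
  61–81 → 21 bp
  82–201 → 120 bp
Sorted largest to smallest: 120, 60, 21 bp.

120, 60, 21 bp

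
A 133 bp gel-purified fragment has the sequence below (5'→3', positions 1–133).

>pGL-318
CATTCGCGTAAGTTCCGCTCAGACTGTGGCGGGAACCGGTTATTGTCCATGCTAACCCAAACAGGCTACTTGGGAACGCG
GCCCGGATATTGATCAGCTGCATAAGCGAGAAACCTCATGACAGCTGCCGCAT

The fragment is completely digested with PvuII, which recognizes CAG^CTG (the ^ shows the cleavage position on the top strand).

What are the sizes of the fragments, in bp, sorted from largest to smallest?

PvuII sites (CAGCTG) start at positions 95, 122.
PvuII cuts after base 3 of each site, so after positions 97, 124.
Linear molecule, 2 cuts → 3 fragments:
  1–97 → 97 bp
  98–124 → 27 bp
  125–133 → 9 bp
Sorted largest to smallest: 97, 27, 9 bp.

97, 27, 9 bp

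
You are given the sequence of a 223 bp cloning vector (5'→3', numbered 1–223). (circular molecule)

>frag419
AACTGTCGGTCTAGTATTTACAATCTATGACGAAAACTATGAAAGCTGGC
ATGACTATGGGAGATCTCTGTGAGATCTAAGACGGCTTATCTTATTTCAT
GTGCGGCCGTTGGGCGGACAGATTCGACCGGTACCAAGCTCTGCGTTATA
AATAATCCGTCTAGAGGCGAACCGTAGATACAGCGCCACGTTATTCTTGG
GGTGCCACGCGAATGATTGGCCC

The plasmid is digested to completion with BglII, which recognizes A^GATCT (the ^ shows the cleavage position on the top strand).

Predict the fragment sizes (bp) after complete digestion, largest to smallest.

212, 11 bp

BglII sites (AGATCT) start at positions 62, 73.
BglII cuts after the first base of each site, so after positions 62, 73.
Circular molecule, 2 cuts → 2 fragments:
  63–73 → 11 bp
  74–223 then 1–62 → 150 + 62 = 212 bp
Sorted largest to smallest: 212, 11 bp.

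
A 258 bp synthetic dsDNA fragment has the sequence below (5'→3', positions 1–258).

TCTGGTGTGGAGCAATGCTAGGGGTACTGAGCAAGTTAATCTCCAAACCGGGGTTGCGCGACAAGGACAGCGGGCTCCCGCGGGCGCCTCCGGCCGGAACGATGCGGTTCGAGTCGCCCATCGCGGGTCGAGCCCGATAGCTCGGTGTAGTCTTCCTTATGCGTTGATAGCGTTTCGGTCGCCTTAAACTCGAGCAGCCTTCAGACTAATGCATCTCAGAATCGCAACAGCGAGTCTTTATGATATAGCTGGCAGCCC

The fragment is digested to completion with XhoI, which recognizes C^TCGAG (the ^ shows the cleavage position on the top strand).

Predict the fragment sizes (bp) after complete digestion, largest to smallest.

189, 69 bp

The XhoI site (CTCGAG) starts at position 189.
XhoI cuts after the first base of each site, so after position 189.
Linear molecule, 1 cut → 2 fragments:
  1–189 → 189 bp
  190–258 → 69 bp
Sorted largest to smallest: 189, 69 bp.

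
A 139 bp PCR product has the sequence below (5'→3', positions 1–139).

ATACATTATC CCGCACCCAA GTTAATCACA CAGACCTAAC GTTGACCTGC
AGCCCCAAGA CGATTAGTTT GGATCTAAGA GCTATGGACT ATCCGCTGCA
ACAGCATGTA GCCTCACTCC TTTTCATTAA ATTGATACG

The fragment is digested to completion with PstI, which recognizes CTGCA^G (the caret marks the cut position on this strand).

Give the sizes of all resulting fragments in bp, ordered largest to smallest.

The PstI site (CTGCAG) starts at position 47.
PstI cuts after base 5 of each site (before the last base), so after position 51.
Linear molecule, 1 cut → 2 fragments:
  1–51 → 51 bp
  52–139 → 88 bp
Sorted largest to smallest: 88, 51 bp.

88, 51 bp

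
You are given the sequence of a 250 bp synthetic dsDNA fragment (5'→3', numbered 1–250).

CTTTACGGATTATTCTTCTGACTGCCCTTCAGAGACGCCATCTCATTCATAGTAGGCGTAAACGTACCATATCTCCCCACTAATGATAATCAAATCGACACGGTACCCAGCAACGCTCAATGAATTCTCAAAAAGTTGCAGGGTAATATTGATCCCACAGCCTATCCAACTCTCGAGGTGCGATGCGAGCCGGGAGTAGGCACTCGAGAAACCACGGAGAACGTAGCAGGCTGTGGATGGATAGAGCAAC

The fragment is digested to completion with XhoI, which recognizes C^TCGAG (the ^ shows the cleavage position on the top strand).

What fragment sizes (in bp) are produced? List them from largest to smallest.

172, 47, 31 bp

XhoI sites (CTCGAG) start at positions 172, 203.
XhoI cuts after the first base of each site, so after positions 172, 203.
Linear molecule, 2 cuts → 3 fragments:
  1–172 → 172 bp
  173–203 → 31 bp
  204–250 → 47 bp
Sorted largest to smallest: 172, 47, 31 bp.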